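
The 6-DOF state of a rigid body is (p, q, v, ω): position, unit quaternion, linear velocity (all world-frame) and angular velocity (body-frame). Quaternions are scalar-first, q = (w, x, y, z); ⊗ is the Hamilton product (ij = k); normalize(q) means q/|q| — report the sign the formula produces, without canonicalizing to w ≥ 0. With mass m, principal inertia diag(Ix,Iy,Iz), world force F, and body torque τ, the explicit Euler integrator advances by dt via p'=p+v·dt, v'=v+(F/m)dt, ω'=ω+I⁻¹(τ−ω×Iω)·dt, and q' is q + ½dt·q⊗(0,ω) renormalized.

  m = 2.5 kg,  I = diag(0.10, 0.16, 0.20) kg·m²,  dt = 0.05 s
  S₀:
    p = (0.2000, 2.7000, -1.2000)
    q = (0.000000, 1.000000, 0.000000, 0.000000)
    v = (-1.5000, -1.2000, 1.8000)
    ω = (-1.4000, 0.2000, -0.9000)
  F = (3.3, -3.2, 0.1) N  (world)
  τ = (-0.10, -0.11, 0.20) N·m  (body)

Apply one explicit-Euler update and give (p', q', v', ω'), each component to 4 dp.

precession coupling ω×(Iω) = (-0.0072, -0.1260, -0.0168)
α = I⁻¹(τ − ω×Iω) = (-0.9280, 0.1000, 1.0840)
ω + α·dt = (-1.4464, 0.2050, -0.8458)
2q̇ = q⊗(0,ω) = (1.4000000, 0.0000000, 0.9000000, 0.2000000)
q' = normalize(q + ½dt·q⊗(0,ω)) = (0.0350, 0.9991, 0.0225, 0.0050)
a = (1.3200, -1.2800, 0.0400)
p' = p + v·dt = (0.1250, 2.6400, -1.1100)
new velocity v' = (-1.4340, -1.2640, 1.8020)

p' = (0.1250, 2.6400, -1.1100)
q' = (0.0350, 0.9991, 0.0225, 0.0050)
v' = (-1.4340, -1.2640, 1.8020)
ω' = (-1.4464, 0.2050, -0.8458)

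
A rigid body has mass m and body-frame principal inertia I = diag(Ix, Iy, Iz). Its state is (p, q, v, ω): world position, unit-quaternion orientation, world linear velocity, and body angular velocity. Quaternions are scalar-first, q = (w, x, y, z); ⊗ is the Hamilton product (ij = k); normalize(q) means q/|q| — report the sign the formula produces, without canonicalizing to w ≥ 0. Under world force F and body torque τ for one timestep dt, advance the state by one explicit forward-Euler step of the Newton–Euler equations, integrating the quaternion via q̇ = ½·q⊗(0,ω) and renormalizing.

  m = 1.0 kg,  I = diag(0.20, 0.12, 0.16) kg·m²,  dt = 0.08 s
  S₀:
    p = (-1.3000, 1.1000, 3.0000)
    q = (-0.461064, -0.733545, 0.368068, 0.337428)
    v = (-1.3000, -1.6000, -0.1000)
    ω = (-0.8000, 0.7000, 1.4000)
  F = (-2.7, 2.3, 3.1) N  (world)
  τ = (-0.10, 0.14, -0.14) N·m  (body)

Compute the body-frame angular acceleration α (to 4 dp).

ω×(Iω) gyroscopic = (0.0392, -0.0448, 0.0448)
α = I⁻¹(τ − ω×Iω) = (-0.6960, 1.5400, -1.1550)

α = (-0.6960, 1.5400, -1.1550)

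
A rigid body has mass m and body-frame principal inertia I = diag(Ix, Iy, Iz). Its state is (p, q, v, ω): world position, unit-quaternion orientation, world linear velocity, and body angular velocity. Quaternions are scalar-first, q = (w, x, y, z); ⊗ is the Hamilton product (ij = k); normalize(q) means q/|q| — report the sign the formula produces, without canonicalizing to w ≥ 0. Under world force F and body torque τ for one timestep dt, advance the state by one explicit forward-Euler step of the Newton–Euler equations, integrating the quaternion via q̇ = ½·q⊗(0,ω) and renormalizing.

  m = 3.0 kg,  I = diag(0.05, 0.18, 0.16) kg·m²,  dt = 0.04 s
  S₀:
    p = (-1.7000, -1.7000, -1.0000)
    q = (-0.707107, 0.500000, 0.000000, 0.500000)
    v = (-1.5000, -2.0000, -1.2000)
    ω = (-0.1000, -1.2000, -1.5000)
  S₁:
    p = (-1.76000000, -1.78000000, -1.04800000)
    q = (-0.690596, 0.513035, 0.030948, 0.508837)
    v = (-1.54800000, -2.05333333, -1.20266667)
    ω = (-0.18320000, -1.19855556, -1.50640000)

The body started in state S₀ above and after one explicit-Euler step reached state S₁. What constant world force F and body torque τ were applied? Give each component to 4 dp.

F = (-3.6000, -4.0000, -0.2000)
τ = (-0.1400, -0.0100, -0.0100)

Δv = v₁−v₀ = (-0.04800000, -0.05333333, -0.00266667)
m·(v₁−v₀)/dt = (-3.6000, -4.0000, -0.2000)
ω₁ − ω₀ = (-0.08320000, 0.00144444, -0.00640000)
gyro term ω₀×Iω₀ = (-0.0360, -0.0165, 0.0156)
τ = I·(Δω/dt) + ω₀×(Iω₀) = (-0.1400, -0.0100, -0.0100)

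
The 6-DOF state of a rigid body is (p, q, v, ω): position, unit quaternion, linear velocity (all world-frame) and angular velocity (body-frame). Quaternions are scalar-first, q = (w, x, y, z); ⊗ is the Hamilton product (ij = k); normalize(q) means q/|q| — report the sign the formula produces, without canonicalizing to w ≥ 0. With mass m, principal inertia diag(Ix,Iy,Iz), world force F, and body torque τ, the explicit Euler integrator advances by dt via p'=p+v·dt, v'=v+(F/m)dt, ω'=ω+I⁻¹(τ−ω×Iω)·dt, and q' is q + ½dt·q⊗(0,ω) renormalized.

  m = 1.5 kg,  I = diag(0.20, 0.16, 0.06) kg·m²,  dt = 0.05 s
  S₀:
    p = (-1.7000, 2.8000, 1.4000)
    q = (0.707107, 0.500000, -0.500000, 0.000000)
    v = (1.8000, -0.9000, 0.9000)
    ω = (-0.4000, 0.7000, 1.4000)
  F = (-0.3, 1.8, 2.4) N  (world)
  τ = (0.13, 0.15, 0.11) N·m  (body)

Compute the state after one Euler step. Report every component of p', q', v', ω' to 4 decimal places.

precession coupling ω×(Iω) = (-0.0980, -0.0784, 0.0112)
(τ − ω×Iω)/I = (1.1400, 1.4275, 1.6467)
ω + α·dt = (-0.3430, 0.7714, 1.4823)
q⊗(0,ω) = (0.5500000, -0.9828428, -0.2050251, 1.1399498)
q + ½dt·q⊗(0,ω), renormalized = (0.7203, 0.4750, -0.5047, 0.0285)
a = F/m = (-0.2000, 1.2000, 1.6000)
p' = p + v·dt = (-1.6100, 2.7550, 1.4450)
v + (F/m)dt = (1.7900, -0.8400, 0.9800)

p' = (-1.6100, 2.7550, 1.4450)
q' = (0.7203, 0.4750, -0.5047, 0.0285)
v' = (1.7900, -0.8400, 0.9800)
ω' = (-0.3430, 0.7714, 1.4823)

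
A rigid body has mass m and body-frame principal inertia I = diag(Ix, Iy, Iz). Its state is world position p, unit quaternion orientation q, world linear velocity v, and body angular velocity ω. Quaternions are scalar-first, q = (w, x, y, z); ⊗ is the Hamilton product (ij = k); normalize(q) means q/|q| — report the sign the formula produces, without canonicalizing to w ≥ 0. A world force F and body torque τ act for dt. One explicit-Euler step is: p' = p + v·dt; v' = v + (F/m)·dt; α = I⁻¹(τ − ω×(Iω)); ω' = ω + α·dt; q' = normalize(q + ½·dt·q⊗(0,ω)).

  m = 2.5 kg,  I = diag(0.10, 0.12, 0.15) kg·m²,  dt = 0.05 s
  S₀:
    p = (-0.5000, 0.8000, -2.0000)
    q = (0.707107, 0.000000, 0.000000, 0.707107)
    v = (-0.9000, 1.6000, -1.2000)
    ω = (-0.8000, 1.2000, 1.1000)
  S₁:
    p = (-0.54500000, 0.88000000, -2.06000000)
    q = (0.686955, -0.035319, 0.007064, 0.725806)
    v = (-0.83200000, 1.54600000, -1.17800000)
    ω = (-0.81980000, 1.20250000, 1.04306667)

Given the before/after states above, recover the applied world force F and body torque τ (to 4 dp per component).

rate change Δω = (-0.01980000, 0.00250000, -0.05693333)
gyro term ω₀×Iω₀ = (0.0396, 0.0440, -0.0192)
τ = I·(Δω/dt) + ω₀×(Iω₀) = (0.0000, 0.0500, -0.1900)
v₁ − v₀ = (0.06800000, -0.05400000, 0.02200000)
applied force F = (3.4000, -2.7000, 1.1000)

F = (3.4000, -2.7000, 1.1000)
τ = (0.0000, 0.0500, -0.1900)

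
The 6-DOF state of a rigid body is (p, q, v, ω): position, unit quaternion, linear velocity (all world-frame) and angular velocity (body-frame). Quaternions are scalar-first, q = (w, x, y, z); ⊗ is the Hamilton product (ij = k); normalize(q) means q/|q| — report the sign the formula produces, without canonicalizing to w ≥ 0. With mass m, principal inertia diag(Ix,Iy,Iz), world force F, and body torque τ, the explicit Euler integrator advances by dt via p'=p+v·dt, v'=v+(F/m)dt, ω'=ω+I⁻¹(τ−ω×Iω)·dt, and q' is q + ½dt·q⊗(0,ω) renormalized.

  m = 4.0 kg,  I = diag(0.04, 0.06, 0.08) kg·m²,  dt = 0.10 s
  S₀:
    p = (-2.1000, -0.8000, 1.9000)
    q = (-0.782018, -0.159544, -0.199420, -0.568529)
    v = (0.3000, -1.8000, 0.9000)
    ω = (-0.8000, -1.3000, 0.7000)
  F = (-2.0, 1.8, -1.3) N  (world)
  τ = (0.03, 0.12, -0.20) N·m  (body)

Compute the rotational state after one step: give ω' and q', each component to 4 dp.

(τ − ω×Iω)/I = (1.2050, 1.6267, -2.7600)
new body rate ω' = (-0.6795, -1.1373, 0.4240)
2q̇ = q⊗(0,ω) = (0.0110891, -0.2530673, 1.5831274, -0.4995414)
updated quaternion q' = (-0.7787, -0.1716, -0.1198, -0.5914)

ω' = (-0.6795, -1.1373, 0.4240)
q' = (-0.7787, -0.1716, -0.1198, -0.5914)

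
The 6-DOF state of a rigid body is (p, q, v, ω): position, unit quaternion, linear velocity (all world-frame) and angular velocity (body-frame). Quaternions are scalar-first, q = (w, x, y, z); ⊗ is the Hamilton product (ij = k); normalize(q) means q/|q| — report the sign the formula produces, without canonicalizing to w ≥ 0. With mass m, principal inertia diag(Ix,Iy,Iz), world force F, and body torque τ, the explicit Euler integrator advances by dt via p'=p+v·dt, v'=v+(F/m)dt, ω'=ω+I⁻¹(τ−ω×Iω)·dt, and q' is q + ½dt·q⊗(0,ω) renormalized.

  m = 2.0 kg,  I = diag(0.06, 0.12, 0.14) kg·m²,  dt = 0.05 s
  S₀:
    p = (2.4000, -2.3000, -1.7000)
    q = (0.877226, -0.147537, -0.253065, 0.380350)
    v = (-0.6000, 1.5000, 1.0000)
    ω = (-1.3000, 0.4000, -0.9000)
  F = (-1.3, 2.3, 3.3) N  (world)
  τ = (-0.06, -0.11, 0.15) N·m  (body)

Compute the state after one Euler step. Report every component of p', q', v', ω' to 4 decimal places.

p' = (2.3700, -2.2250, -1.6500)
q' = (0.8828, -0.1740, -0.2598, 0.3506)
v' = (-0.6325, 1.5575, 1.0825)
ω' = (-1.3440, 0.3932, -0.8353)

(τ − ω×Iω)/I = (-0.8800, -0.1367, 1.2943)
ω' = ω + α·dt = (-1.3440, 0.3932, -0.8353)
2q̇ = q⊗(0,ω) = (0.2517429, -1.0647753, -0.2763479, -1.1775027)
updated quaternion q' = (0.8828, -0.1740, -0.2598, 0.3506)
linear accel F/m = (-0.6500, 1.1500, 1.6500)
p' = p + v·dt = (2.3700, -2.2250, -1.6500)
new velocity v' = (-0.6325, 1.5575, 1.0825)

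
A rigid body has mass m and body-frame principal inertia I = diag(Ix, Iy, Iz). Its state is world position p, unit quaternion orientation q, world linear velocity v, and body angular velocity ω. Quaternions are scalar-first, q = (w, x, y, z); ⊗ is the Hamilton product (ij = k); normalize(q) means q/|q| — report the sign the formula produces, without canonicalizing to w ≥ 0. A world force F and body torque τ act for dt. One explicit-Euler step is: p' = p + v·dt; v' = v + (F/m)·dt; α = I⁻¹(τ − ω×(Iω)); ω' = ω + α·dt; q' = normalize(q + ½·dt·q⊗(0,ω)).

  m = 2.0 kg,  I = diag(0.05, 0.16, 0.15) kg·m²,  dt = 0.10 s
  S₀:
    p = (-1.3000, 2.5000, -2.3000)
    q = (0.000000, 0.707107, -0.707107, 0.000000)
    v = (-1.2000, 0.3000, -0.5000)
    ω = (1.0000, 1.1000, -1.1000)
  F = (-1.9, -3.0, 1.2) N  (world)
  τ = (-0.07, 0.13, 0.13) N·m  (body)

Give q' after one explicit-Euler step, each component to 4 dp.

q⊗(0,ω) = (0.0707107, 0.7778177, 0.7778177, 1.4849247)
q + ½dt·q⊗(0,ω), renormalized = (0.0035, 0.7428, -0.6654, 0.0739)

q' = (0.0035, 0.7428, -0.6654, 0.0739)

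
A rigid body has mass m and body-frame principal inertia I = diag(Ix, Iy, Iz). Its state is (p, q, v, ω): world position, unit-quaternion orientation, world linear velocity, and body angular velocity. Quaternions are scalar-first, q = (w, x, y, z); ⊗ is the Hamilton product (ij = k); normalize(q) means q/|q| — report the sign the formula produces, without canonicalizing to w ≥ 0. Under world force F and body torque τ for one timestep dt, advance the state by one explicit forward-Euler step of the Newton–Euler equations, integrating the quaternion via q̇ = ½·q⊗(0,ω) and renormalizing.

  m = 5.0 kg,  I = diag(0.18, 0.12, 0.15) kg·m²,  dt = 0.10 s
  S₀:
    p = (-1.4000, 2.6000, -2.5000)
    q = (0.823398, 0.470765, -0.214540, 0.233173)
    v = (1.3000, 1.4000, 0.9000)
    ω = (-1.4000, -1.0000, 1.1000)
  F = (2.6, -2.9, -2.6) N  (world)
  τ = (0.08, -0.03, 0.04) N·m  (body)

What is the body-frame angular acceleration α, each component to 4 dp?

α = (0.6278, 0.1350, 0.8267)

gyro term ω×Iω = (-0.0330, -0.0462, -0.0840)
(τ − ω×Iω)/I = (0.6278, 0.1350, 0.8267)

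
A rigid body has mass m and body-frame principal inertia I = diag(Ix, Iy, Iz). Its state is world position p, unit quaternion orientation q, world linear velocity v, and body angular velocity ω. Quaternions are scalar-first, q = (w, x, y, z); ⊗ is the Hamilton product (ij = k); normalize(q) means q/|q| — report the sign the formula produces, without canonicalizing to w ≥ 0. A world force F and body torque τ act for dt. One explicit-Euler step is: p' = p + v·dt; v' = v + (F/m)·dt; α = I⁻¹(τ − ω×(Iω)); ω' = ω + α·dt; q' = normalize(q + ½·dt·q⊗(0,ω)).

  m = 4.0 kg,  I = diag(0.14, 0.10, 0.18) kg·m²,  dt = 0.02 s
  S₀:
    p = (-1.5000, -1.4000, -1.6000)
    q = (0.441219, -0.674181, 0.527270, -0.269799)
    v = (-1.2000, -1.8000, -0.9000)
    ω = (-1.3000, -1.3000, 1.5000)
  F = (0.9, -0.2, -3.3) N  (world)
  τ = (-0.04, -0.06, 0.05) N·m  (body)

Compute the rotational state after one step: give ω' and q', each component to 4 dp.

gyro term ω×Iω = (-0.1560, 0.0780, -0.0676)
(τ − ω×Iω)/I = (0.8286, -1.3800, 0.6533)
ω + α·dt = (-1.2834, -1.3276, 1.5131)
Hamilton product q⊗(0,ω) = (0.2137142, -0.1334184, 0.7884255, 2.2237148)
q' = normalize(q + ½dt·q⊗(0,ω)) = (0.4432, -0.6753, 0.5350, -0.2475)

ω' = (-1.2834, -1.3276, 1.5131)
q' = (0.4432, -0.6753, 0.5350, -0.2475)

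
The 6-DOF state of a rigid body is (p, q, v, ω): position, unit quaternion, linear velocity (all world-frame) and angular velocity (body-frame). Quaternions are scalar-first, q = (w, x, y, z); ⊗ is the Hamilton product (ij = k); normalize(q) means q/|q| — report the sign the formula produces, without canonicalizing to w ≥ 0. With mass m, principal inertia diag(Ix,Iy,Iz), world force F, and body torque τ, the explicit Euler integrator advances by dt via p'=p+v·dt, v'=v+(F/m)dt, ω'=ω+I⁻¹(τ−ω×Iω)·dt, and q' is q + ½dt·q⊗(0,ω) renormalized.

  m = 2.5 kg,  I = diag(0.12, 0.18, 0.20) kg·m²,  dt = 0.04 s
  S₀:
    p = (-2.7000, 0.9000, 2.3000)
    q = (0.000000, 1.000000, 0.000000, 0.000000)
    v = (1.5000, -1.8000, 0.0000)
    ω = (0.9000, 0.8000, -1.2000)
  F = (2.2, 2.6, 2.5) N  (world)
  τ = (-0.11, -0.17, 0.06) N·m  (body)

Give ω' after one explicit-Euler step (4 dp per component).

ω' = (0.8697, 0.7430, -1.1966)

(τ − ω×Iω)/I = (-0.7567, -1.4244, 0.0840)
ω + α·dt = (0.8697, 0.7430, -1.1966)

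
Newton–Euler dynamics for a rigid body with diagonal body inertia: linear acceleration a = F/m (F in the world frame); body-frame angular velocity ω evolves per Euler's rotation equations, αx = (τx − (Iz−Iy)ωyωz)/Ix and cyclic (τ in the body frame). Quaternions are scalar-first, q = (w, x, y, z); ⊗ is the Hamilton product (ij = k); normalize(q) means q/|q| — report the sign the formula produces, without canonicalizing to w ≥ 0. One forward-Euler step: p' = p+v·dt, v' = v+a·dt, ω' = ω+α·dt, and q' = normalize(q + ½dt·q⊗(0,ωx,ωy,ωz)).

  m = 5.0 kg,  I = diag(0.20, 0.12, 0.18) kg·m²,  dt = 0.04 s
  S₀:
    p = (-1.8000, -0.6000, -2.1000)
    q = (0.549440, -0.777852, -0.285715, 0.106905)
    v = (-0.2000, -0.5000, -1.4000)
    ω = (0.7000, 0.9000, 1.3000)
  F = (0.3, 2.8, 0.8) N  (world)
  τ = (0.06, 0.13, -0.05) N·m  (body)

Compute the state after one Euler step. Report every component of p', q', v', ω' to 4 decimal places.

p' = (-1.8080, -0.6200, -2.1560)
q' = (0.5624, -0.7790, -0.2540, 0.1111)
v' = (-0.1976, -0.4776, -1.3936)
ω' = (0.6980, 0.9373, 1.3001)

a = F/m = (0.0600, 0.5600, 0.1600)
p + v·dt = (-1.8080, -0.6200, -2.1560)
new velocity v' = (-0.1976, -0.4776, -1.3936)
angular accel α = (-0.0510, 0.9317, 0.0022)
ω + α·dt = (0.6980, 0.9373, 1.3001)
2q̇ = q⊗(0,ω) = (0.6626634, -0.0830360, 1.5805371, 0.2142057)
q + ½dt·q⊗(0,ω), renormalized = (0.5624, -0.7790, -0.2540, 0.1111)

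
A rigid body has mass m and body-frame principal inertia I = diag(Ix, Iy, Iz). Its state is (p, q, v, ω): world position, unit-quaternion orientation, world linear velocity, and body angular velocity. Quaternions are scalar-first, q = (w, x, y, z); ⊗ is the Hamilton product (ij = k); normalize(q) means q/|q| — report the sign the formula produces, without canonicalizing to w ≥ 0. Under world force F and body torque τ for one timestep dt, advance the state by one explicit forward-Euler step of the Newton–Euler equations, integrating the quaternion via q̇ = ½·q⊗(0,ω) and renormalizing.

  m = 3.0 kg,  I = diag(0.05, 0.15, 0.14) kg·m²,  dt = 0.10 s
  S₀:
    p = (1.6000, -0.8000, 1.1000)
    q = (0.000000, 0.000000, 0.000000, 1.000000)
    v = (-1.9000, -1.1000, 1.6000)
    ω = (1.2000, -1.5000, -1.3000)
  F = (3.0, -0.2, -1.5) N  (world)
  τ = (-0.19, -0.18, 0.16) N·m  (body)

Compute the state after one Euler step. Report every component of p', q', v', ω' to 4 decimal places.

linear accel F/m = (1.0000, -0.0667, -0.5000)
new position p' = (1.4100, -0.9100, 1.2600)
new velocity v' = (-1.8000, -1.1067, 1.5500)
angular accel α = (-3.4100, -2.1360, 2.4286)
new body rate ω' = (0.8590, -1.7136, -1.0571)
q⊗(0,ω) = (1.3000000, 1.5000000, 1.2000000, 0.0000000)
q + ½dt·q⊗(0,ω), renormalized = (0.0646, 0.0745, 0.0596, 0.9933)

p' = (1.4100, -0.9100, 1.2600)
q' = (0.0646, 0.0745, 0.0596, 0.9933)
v' = (-1.8000, -1.1067, 1.5500)
ω' = (0.8590, -1.7136, -1.0571)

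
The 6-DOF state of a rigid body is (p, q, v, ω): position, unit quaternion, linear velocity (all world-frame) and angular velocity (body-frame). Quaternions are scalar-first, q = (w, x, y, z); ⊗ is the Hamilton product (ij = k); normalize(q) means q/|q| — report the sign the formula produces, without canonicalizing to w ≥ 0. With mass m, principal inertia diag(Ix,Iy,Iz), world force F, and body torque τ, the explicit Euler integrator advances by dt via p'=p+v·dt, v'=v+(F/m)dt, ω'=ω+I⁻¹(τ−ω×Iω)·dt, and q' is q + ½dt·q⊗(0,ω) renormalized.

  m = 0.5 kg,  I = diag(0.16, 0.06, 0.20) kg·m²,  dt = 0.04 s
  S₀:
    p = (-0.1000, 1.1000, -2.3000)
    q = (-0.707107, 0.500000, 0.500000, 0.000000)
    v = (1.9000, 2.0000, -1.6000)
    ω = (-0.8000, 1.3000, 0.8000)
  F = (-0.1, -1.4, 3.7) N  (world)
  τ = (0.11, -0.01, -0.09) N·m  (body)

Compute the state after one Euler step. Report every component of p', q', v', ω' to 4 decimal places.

p' = (-0.0240, 1.1800, -2.3640)
q' = (-0.7117, 0.5190, 0.4733, 0.0097)
v' = (1.8920, 1.8880, -1.3040)
ω' = (-0.8089, 1.2763, 0.7612)

p + v·dt = (-0.0240, 1.1800, -2.3640)
new velocity v' = (1.8920, 1.8880, -1.3040)
ω×(Iω) gyroscopic = (0.1456, 0.0256, 0.1040)
angular accel α = (-0.2225, -0.5933, -0.9700)
ω + α·dt = (-0.8089, 1.2763, 0.7612)
Hamilton product q⊗(0,ω) = (-0.2500000, 0.9656856, -1.3192391, 0.4843144)
q' = normalize(q + ½dt·q⊗(0,ω)) = (-0.7117, 0.5190, 0.4733, 0.0097)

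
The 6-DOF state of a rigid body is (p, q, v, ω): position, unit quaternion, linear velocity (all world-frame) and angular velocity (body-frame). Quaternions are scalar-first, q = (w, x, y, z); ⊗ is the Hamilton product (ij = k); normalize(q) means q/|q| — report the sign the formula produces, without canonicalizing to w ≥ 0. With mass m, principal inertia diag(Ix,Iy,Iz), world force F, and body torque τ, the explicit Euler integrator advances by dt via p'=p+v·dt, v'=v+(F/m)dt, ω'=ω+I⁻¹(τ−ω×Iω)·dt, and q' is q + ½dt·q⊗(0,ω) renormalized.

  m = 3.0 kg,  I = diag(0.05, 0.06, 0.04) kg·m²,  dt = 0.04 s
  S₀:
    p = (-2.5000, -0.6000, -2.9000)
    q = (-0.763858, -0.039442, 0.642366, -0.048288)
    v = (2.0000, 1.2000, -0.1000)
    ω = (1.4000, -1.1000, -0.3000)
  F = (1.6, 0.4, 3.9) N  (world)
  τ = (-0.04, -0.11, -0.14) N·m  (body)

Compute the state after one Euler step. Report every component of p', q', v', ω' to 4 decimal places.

p' = (-2.4200, -0.5520, -2.9040)
q' = (-0.7484, -0.0657, 0.6572, -0.0608)
v' = (2.0213, 1.2053, -0.0480)
ω' = (1.3733, -1.1705, -0.4246)

p + v·dt = (-2.4200, -0.5520, -2.9040)
v + (F/m)dt = (2.0213, 1.2053, -0.0480)
gyro term ω×Iω = (-0.0066, -0.0042, -0.0154)
α = I⁻¹(τ − ω×Iω) = (-0.6680, -1.7633, -3.1150)
ω + α·dt = (1.3733, -1.1705, -0.4246)
q⊗(0,ω) = (0.7473350, -1.3152278, 0.7608080, -0.6267688)
q' = normalize(q + ½dt·q⊗(0,ω)) = (-0.7484, -0.0657, 0.6572, -0.0608)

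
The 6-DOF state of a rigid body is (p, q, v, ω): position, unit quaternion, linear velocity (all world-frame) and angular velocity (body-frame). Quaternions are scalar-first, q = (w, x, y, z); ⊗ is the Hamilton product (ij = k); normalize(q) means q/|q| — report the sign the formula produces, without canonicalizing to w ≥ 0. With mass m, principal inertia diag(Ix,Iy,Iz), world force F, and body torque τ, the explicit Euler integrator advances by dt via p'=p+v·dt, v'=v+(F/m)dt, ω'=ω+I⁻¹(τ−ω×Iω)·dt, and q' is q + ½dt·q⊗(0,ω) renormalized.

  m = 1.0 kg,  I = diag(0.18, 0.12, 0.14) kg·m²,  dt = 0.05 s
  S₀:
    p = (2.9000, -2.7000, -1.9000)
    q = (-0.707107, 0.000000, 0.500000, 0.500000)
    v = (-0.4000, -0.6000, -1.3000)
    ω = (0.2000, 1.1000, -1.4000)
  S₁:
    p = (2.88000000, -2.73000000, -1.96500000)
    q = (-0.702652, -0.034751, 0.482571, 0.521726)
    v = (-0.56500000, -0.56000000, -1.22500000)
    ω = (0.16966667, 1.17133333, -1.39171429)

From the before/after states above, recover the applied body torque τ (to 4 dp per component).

Δω = ω₁−ω₀ = (-0.03033333, 0.07133333, 0.00828571)
gyro term ω₀×Iω₀ = (-0.0308, -0.0112, -0.0132)
I·α + gyro = (-0.1400, 0.1600, 0.0100)

τ = (-0.1400, 0.1600, 0.0100)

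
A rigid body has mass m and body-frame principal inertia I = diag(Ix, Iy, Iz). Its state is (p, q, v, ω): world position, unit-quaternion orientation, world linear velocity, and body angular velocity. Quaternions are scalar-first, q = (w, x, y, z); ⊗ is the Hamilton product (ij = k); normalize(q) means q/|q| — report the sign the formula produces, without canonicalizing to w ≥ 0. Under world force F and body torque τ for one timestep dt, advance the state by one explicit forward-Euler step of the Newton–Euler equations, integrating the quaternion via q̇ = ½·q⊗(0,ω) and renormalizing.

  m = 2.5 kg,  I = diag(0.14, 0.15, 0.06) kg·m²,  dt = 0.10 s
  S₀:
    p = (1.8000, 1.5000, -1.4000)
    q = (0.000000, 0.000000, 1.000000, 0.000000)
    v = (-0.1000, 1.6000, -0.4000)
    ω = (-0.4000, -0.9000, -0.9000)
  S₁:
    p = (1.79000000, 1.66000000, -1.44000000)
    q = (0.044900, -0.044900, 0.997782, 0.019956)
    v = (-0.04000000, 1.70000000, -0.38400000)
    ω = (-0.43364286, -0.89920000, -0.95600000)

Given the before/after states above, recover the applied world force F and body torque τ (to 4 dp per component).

F = (1.5000, 2.5000, 0.4000)
τ = (-0.1200, 0.0300, -0.0300)

v₁ − v₀ = (0.06000000, 0.10000000, 0.01600000)
m·(v₁−v₀)/dt = (1.5000, 2.5000, 0.4000)
Δω = ω₁−ω₀ = (-0.03364286, 0.00080000, -0.05600000)
τ = I·(Δω/dt) + ω₀×(Iω₀) = (-0.1200, 0.0300, -0.0300)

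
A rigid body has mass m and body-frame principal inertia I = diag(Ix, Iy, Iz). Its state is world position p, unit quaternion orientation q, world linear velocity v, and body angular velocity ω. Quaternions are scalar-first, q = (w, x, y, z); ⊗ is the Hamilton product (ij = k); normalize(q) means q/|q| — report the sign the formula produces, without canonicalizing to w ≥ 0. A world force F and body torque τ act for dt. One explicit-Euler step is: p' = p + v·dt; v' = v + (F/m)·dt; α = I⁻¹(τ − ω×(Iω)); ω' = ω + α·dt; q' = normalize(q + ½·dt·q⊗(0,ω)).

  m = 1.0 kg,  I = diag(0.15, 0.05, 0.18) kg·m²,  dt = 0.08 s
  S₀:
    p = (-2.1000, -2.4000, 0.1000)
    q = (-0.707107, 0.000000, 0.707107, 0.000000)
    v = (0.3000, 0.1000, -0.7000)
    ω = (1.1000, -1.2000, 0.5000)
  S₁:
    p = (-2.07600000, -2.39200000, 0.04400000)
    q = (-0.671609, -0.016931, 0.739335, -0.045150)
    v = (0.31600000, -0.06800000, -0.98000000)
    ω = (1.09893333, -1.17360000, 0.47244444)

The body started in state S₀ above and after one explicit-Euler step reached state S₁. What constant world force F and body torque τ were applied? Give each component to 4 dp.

F = (0.2000, -2.1000, -3.5000)
τ = (-0.0800, 0.0000, 0.0700)

v₁ − v₀ = (0.01600000, -0.16800000, -0.28000000)
m·(v₁−v₀)/dt = (0.2000, -2.1000, -3.5000)
rate change Δω = (-0.00106667, 0.02640000, -0.02755556)
precession coupling = (-0.0780, -0.0165, 0.1320)
I·α + gyro = (-0.0800, 0.0000, 0.0700)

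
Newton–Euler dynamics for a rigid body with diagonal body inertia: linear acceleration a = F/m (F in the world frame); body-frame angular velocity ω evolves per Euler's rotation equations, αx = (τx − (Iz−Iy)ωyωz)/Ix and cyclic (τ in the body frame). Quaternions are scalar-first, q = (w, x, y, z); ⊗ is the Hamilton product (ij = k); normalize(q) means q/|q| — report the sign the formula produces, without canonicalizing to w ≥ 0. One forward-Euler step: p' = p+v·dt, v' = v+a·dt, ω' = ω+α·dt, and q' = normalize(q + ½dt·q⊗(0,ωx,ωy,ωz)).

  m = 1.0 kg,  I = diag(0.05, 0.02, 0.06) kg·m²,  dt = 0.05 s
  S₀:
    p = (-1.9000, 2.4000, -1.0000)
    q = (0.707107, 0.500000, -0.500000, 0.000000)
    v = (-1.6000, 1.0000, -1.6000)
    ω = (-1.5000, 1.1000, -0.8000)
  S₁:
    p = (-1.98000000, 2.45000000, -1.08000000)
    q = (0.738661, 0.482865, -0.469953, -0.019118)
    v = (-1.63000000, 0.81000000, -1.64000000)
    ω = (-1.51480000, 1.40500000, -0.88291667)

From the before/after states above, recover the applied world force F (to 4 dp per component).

Δv = v₁−v₀ = (-0.03000000, -0.19000000, -0.04000000)
F = m·Δv/dt = (-0.6000, -3.8000, -0.8000)

F = (-0.6000, -3.8000, -0.8000)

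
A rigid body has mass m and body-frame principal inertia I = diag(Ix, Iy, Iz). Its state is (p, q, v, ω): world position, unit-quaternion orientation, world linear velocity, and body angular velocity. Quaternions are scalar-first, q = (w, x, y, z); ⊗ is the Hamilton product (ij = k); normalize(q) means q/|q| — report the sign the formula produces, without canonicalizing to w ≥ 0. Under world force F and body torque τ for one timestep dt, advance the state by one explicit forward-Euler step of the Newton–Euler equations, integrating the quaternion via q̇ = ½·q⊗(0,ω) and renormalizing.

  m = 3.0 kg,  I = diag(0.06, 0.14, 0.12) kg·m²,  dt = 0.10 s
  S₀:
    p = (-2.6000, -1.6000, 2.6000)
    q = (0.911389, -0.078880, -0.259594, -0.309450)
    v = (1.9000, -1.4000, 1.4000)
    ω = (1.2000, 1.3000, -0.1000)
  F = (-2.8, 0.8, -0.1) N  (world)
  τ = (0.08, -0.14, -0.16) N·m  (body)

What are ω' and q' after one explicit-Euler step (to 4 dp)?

precession coupling ω×(Iω) = (0.0026, 0.0072, 0.1248)
(τ − ω×Iω)/I = (1.2900, -1.0514, -2.3733)
ω' = ω + α·dt = (1.3290, 1.1949, -0.3373)
q⊗(0,ω) = (0.4011832, 1.5219112, 0.8055777, 0.1178299)
updated quaternion q' = (0.9278, -0.0028, -0.2185, -0.3024)

ω' = (1.3290, 1.1949, -0.3373)
q' = (0.9278, -0.0028, -0.2185, -0.3024)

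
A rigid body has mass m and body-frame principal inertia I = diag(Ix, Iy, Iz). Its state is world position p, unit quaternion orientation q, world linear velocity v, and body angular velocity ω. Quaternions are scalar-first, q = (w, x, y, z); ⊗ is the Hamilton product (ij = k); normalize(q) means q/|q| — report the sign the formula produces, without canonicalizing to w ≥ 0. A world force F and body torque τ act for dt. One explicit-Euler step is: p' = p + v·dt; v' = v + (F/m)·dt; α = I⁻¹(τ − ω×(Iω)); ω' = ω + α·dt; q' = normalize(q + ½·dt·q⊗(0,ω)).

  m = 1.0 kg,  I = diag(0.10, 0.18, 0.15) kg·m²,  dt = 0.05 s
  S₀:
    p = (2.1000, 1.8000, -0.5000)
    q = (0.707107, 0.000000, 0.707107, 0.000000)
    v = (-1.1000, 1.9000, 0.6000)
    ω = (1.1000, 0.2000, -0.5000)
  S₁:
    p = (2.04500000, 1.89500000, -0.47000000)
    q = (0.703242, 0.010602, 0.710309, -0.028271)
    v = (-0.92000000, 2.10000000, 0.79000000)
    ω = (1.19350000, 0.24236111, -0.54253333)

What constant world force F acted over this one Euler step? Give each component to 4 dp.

velocity change Δv = (0.18000000, 0.20000000, 0.19000000)
applied force F = (3.6000, 4.0000, 3.8000)

F = (3.6000, 4.0000, 3.8000)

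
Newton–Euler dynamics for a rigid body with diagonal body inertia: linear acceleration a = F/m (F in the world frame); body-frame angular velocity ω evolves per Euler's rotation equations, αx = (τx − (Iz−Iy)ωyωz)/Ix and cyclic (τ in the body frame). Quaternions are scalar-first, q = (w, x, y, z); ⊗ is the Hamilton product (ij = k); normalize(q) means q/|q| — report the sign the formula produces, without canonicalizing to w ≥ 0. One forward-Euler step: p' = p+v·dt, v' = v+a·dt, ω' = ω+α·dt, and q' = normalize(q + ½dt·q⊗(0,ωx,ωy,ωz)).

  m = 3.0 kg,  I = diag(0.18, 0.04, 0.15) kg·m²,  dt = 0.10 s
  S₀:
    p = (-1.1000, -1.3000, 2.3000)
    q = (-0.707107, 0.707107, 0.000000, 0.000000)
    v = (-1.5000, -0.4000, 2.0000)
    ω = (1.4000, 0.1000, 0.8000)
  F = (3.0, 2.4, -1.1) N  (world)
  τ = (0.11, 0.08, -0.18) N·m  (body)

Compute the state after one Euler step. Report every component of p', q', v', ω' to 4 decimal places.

p' = (-1.2500, -1.3400, 2.5000)
q' = (-0.7541, 0.6555, -0.0317, -0.0247)
v' = (-1.4000, -0.3200, 1.9633)
ω' = (1.4562, 0.2160, 0.6931)

ω×(Iω) gyroscopic = (0.0088, 0.0336, -0.0196)
angular accel α = (0.5622, 1.1600, -1.0693)
new body rate ω' = (1.4562, 0.2160, 0.6931)
2q̇ = q⊗(0,ω) = (-0.9899498, -0.9899498, -0.6363963, -0.4949749)
q' = normalize(q + ½dt·q⊗(0,ω)) = (-0.7541, 0.6555, -0.0317, -0.0247)
a = F/m = (1.0000, 0.8000, -0.3667)
new position p' = (-1.2500, -1.3400, 2.5000)
v' = v + a·dt = (-1.4000, -0.3200, 1.9633)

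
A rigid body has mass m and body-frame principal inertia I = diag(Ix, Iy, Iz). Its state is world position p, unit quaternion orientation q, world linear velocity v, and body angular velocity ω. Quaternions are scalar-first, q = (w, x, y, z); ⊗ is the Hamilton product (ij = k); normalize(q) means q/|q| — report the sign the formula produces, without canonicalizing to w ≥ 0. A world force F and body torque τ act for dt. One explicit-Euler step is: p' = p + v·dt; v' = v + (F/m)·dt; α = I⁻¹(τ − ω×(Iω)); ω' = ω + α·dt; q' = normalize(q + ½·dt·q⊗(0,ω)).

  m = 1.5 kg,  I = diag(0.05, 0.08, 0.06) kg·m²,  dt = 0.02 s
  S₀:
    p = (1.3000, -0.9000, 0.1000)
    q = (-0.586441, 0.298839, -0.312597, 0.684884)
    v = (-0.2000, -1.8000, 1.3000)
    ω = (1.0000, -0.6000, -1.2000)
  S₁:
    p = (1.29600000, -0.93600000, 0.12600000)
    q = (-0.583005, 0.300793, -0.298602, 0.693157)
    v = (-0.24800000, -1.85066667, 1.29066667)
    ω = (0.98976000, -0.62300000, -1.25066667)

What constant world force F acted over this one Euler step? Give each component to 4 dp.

v₁ − v₀ = (-0.04800000, -0.05066667, -0.00933333)
applied force F = (-3.6000, -3.8000, -0.7000)

F = (-3.6000, -3.8000, -0.7000)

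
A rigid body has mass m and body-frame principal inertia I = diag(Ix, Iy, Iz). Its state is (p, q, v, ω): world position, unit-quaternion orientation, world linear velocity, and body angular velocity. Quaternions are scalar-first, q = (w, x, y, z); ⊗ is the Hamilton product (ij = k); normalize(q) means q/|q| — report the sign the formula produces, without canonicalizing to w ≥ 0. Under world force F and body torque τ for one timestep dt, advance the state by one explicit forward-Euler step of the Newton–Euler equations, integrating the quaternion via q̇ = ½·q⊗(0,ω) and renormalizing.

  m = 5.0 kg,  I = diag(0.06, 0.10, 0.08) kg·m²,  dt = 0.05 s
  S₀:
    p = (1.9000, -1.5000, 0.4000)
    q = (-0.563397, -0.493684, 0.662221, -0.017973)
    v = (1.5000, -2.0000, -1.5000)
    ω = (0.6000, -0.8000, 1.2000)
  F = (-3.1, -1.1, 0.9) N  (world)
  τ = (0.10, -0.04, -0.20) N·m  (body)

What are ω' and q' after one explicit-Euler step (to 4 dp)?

ω×(Iω) gyroscopic = (0.0192, -0.0144, -0.0192)
α = I⁻¹(τ − ω×Iω) = (1.3467, -0.2560, -2.2600)
ω + α·dt = (0.6673, -0.8128, 1.0870)
2q̇ = q⊗(0,ω) = (0.8475548, 0.4422486, 1.0323546, -0.6784618)
q + ½dt·q⊗(0,ω), renormalized = (-0.5418, -0.4823, 0.6875, -0.0349)

ω' = (0.6673, -0.8128, 1.0870)
q' = (-0.5418, -0.4823, 0.6875, -0.0349)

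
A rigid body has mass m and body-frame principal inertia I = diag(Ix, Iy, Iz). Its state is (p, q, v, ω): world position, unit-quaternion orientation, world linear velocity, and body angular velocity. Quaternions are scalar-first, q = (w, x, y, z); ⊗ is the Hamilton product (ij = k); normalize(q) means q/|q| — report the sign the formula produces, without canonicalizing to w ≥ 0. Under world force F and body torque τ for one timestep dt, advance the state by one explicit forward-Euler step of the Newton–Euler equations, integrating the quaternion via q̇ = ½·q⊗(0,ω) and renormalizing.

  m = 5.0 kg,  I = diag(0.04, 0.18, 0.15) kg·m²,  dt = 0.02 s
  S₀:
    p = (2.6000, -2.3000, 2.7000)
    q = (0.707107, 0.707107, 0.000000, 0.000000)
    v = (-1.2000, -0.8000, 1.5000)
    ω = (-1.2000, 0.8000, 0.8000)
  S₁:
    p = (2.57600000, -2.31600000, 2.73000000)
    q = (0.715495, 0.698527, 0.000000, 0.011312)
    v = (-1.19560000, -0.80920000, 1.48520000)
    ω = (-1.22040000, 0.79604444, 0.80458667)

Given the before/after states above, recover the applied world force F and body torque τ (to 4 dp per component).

rate change Δω = (-0.02040000, -0.00395556, 0.00458667)
ω₀×(Iω₀) = (-0.0192, 0.1056, -0.1344)
τ = I·(Δω/dt) + ω₀×(Iω₀) = (-0.0600, 0.0700, -0.1000)
Δv = v₁−v₀ = (0.00440000, -0.00920000, -0.01480000)
m·(v₁−v₀)/dt = (1.1000, -2.3000, -3.7000)

F = (1.1000, -2.3000, -3.7000)
τ = (-0.0600, 0.0700, -0.1000)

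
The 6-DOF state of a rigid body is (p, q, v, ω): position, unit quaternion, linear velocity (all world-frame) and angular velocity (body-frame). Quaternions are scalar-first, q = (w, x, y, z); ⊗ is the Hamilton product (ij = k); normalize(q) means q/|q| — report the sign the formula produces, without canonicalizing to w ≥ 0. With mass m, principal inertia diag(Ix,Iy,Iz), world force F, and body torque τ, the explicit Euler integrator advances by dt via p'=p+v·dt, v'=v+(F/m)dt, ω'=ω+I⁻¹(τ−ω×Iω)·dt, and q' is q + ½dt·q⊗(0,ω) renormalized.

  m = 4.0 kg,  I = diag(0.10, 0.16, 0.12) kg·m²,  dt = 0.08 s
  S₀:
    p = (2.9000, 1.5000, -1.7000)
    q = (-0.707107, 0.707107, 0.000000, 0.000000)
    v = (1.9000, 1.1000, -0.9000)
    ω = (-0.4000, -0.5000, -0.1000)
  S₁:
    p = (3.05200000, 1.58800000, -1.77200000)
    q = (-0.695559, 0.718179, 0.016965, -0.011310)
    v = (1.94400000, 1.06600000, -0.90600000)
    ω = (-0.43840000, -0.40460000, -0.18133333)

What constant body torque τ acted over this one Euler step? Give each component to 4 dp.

ω₁ − ω₀ = (-0.03840000, 0.09540000, -0.08133333)
ω₀×(Iω₀) = (-0.0020, -0.0008, 0.0120)
τ = I·(Δω/dt) + ω₀×(Iω₀) = (-0.0500, 0.1900, -0.1100)

τ = (-0.0500, 0.1900, -0.1100)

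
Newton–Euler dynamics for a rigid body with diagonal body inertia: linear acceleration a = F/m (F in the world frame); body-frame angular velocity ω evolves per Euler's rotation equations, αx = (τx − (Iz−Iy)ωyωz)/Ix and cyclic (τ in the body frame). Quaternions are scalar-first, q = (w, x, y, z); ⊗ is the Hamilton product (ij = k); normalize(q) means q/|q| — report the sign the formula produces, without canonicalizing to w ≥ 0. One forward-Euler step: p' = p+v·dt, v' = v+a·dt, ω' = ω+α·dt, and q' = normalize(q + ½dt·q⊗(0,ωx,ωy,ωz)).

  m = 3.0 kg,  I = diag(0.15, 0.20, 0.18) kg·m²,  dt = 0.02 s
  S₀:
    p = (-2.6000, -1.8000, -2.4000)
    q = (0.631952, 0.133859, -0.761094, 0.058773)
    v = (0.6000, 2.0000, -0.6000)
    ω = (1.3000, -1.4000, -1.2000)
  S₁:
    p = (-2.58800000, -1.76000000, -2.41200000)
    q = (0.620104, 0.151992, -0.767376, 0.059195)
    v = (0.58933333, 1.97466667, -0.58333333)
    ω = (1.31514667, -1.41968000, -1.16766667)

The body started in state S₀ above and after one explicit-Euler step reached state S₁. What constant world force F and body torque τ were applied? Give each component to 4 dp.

F = (-1.6000, -3.8000, 2.5000)
τ = (0.0800, -0.1500, 0.2000)

velocity change Δv = (-0.01066667, -0.02533333, 0.01666667)
m·(v₁−v₀)/dt = (-1.6000, -3.8000, 2.5000)
ω₁ − ω₀ = (0.01514667, -0.01968000, 0.03233333)
gyro term ω₀×Iω₀ = (-0.0336, 0.0468, -0.0910)
I·α + gyro = (0.0800, -0.1500, 0.2000)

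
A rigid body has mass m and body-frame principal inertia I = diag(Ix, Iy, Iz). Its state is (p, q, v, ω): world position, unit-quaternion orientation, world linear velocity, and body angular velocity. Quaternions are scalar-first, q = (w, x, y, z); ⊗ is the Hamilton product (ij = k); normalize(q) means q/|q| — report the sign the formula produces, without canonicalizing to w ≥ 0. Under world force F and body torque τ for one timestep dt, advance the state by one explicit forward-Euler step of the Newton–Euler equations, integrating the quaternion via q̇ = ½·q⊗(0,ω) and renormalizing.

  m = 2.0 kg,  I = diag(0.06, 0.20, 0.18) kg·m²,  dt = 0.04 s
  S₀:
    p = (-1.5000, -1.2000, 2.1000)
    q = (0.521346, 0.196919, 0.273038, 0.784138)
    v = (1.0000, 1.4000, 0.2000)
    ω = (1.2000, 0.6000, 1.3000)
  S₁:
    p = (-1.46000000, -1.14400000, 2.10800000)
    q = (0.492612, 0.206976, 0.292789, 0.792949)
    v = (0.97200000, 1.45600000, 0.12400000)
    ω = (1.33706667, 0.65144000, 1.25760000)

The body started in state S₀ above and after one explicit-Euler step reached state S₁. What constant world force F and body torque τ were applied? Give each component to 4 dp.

F = (-1.4000, 2.8000, -3.8000)
τ = (0.1900, 0.0700, -0.0900)

rate change Δω = (0.13706667, 0.05144000, -0.04240000)
applied torque τ = (0.1900, 0.0700, -0.0900)
velocity change Δv = (-0.02800000, 0.05600000, -0.07600000)
m·(v₁−v₀)/dt = (-1.4000, 2.8000, -3.8000)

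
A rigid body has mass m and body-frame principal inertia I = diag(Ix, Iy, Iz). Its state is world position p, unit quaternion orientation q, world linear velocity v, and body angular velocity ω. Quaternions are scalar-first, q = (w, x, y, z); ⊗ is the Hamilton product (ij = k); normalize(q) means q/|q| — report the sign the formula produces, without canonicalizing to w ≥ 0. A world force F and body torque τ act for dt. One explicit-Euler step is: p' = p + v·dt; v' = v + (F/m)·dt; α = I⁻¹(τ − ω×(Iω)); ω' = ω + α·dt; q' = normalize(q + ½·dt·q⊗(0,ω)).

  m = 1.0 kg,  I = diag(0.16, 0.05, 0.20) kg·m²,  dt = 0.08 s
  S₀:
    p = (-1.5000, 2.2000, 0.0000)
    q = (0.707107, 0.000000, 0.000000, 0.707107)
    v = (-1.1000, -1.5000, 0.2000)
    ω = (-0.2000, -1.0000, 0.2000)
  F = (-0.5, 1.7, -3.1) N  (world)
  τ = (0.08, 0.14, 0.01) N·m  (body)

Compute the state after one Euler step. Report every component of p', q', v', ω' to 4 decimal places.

p' = (-1.5880, 2.0800, 0.0160)
q' = (0.7008, 0.0226, -0.0339, 0.7121)
v' = (-1.1400, -1.3640, -0.0480)
ω' = (-0.1450, -0.7786, 0.2128)

new position p' = (-1.5880, 2.0800, 0.0160)
new velocity v' = (-1.1400, -1.3640, -0.0480)
gyro term ω×Iω = (-0.0300, 0.0016, -0.0220)
α = I⁻¹(τ − ω×Iω) = (0.6875, 2.7680, 0.1600)
new body rate ω' = (-0.1450, -0.7786, 0.2128)
Hamilton product q⊗(0,ω) = (-0.1414214, 0.5656856, -0.8485284, 0.1414214)
q' = normalize(q + ½dt·q⊗(0,ω)) = (0.7008, 0.0226, -0.0339, 0.7121)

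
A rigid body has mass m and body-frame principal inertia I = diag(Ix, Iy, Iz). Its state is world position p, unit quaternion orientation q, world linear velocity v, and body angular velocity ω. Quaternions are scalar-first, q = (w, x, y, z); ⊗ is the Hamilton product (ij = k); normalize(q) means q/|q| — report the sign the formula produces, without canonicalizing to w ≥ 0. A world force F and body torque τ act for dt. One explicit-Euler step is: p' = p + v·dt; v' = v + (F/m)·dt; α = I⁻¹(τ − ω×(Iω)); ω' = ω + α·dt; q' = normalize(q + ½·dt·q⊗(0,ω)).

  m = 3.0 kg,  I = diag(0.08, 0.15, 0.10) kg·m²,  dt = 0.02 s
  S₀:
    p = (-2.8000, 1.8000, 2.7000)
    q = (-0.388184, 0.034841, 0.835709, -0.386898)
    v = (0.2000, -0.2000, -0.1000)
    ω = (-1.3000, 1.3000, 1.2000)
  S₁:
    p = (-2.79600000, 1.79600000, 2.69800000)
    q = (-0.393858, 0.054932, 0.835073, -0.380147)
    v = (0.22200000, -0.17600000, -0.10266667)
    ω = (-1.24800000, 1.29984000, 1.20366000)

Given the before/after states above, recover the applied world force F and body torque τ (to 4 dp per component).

F = (3.3000, 3.6000, -0.4000)
τ = (0.1300, 0.0300, -0.1000)

rate change Δω = (0.05200000, -0.00016000, 0.00366000)
precession coupling = (-0.0780, 0.0312, -0.1183)
I·α + gyro = (0.1300, 0.0300, -0.1000)
Δv = v₁−v₀ = (0.02200000, 0.02400000, -0.00266667)
m·(v₁−v₀)/dt = (3.3000, 3.6000, -0.4000)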